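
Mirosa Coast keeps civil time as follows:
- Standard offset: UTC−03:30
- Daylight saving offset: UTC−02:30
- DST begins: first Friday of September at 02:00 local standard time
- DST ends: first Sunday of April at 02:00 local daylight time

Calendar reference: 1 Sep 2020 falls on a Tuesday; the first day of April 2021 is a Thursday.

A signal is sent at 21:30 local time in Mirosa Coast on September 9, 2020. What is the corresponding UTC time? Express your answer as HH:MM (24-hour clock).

00:00

1 September 2020 is a Tuesday, so the first Friday is September 4.
1 April 2021 is a Thursday, so the first Sunday is April 4.
Daylight saving runs 4 September 2020 – 4 April 2021; September 9, 2020 is inside that window, so Mirosa Coast is at UTC−02:30.
21:30 local + 2h30m = 00:00 UTC (rolling into the next day, 10 September 2020).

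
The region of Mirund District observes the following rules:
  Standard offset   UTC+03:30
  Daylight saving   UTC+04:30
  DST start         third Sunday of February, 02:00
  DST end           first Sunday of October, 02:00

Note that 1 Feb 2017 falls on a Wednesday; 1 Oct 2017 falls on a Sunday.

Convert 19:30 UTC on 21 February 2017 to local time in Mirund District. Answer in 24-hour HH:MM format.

1 February 2017 is a Wednesday, so the first Sunday is February 5 and the third is February 19.
1 October 2017 is a Sunday, so the first Sunday is October 1.
At the standard offset (UTC+03:30), 19:30 UTC + 3h30m = 23:00 Mirund District standard time.
Daylight saving runs 19 February – 1 October; the standard-time date in Mirund District, 21 February 2017, is inside that window, so Mirund District is at UTC+04:30.
19:30 UTC + 4h30m = 00:00 local (rolling into the next day, 22 February 2017).

00:00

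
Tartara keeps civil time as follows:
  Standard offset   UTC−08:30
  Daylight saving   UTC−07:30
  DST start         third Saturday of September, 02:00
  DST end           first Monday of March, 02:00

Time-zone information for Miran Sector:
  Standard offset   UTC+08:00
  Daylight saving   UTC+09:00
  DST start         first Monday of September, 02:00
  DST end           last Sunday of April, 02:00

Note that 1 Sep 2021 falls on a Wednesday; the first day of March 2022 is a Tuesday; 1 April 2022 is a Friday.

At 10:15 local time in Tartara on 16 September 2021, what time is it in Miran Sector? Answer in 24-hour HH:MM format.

03:45

1 September 2021 is a Wednesday, so the first Saturday is September 4 and the third is September 18.
1 March 2022 is a Tuesday, so the first Monday is March 7.
16 September 2021 does not fall between 18 September 2021 and 7 March 2022, so daylight saving is not in effect and Tartara is at UTC−08:30.
10:15 Tartara + 8h30m = 18:45 UTC.
1 September 2021 is a Wednesday, so the first Monday is September 6.
1 April 2022 is a Friday, so Sundays fall on 3, 10, 17, 24; the last is April 24.
At the standard offset (UTC+08:00), 18:45 UTC + 8h = 02:45 Miran Sector standard time (rolling into the next day, 17 September 2021).
Daylight saving runs 6 September 2021 – 24 April 2022; the standard-time date in Miran Sector, 17 September 2021, is inside that window, so Miran Sector is at UTC+09:00.
18:45 UTC + 9h = 03:45 Miran Sector (rolling into the next day, 17 September 2021).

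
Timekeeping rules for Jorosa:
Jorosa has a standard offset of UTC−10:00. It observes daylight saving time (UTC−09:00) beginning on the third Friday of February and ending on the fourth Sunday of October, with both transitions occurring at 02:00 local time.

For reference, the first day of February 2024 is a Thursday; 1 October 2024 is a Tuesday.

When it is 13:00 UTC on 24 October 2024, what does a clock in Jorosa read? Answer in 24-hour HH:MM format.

04:00

1 February 2024 is a Thursday, so the first Friday is February 2 and the third is February 16.
1 October 2024 is a Tuesday, so the first Sunday is October 6 and the fourth is October 27.
At the standard offset (UTC−10:00), 13:00 UTC − 10h = 03:00 Jorosa standard time.
Daylight saving runs 16 February – 27 October; the standard-time date in Jorosa, 24 October 2024, is inside that window, so Jorosa is at UTC−09:00.
13:00 UTC − 9h = 04:00 local.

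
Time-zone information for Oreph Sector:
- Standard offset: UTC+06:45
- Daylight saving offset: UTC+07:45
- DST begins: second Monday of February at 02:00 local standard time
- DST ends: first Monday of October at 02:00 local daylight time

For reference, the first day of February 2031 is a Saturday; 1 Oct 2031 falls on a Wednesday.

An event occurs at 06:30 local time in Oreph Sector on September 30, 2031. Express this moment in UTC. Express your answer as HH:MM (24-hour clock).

22:45

1 February 2031 is a Saturday, so the first Monday is February 3 and the second is February 10.
1 October 2031 is a Wednesday, so the first Monday is October 6.
Daylight saving runs 10 February – 6 October; September 30, 2031 is inside that window, so Oreph Sector is at UTC+07:45.
06:30 local − 7h45m = 22:45 UTC (rolling into the previous day, 29 September 2031).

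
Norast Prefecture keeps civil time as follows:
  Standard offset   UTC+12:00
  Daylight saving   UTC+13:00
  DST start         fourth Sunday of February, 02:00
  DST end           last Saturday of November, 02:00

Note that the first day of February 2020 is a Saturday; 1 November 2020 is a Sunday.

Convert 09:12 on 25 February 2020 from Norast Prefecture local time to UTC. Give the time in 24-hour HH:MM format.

1 February 2020 is a Saturday, so the first Sunday is February 2 and the fourth is February 23.
1 November 2020 is a Sunday, so Saturdays fall on 7, 14, 21, 28; the last is November 28.
25 February 2020 falls between 23 February and 28 November, so daylight saving is in effect and Norast Prefecture is at UTC+13:00.
09:12 local − 13h = 20:12 UTC (rolling into the previous day, 24 February 2020).

20:12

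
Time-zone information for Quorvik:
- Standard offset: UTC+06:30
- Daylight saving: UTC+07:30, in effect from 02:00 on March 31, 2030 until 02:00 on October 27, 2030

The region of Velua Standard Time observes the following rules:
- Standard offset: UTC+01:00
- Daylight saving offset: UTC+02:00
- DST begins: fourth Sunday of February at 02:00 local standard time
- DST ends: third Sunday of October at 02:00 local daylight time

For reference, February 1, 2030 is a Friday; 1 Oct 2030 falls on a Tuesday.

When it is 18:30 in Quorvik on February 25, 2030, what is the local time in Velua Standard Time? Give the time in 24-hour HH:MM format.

February 25, 2030 is outside the daylight-saving period (31 March – 27 October), so Quorvik is on standard time, UTC+06:30.
18:30 Quorvik − 6h30m = 12:00 UTC.
1 February 2030 is a Friday, so the first Sunday is February 3 and the fourth is February 24.
1 October 2030 is a Tuesday, so the first Sunday is October 6 and the third is October 20.
At the standard offset (UTC+01:00), 12:00 UTC + 1h = 13:00 Velua Standard Time standard time.
The standard-time date in Velua Standard Time, February 25, 2030, falls between 24 February and 20 October, so daylight saving is in effect and Velua Standard Time is at UTC+02:00.
12:00 UTC + 2h = 14:00 Velua Standard Time.

14:00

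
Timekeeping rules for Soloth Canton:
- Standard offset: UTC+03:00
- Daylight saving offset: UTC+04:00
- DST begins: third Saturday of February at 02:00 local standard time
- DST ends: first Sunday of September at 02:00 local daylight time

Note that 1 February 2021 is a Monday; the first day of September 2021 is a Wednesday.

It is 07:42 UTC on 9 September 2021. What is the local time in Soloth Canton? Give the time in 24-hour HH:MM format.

1 February 2021 is a Monday, so the first Saturday is February 6 and the third is February 20.
1 September 2021 is a Wednesday, so the first Sunday is September 5.
At the standard offset (UTC+03:00), 07:42 UTC + 3h = 10:42 Soloth Canton standard time.
Daylight saving runs 20 February – 5 September; the standard-time date in Soloth Canton, 9 September 2021, is outside that window, so Soloth Canton is on standard time at UTC+03:00.
07:42 UTC + 3h = 10:42 local.

10:42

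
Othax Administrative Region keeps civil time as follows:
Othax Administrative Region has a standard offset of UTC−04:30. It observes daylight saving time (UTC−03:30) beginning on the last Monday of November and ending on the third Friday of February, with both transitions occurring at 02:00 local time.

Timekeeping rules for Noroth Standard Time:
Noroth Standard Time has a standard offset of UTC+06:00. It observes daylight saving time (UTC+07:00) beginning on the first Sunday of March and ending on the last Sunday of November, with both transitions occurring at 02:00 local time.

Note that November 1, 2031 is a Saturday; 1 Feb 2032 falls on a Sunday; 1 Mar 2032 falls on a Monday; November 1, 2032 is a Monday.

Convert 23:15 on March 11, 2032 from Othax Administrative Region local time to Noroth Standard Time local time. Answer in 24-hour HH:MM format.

1 November 2031 is a Saturday, so Mondays fall on 3, 10, 17, 24; the last is November 24.
1 February 2032 is a Sunday, so the first Friday is February 6 and the third is February 20.
March 11, 2032 is outside the daylight-saving period (24 November 2031 – 20 February 2032), so Othax Administrative Region is on standard time, UTC−04:30.
23:15 Othax Administrative Region + 4h30m = 03:45 UTC (rolling into the next day, 12 March 2032).
1 March 2032 is a Monday, so the first Sunday is March 7.
1 November 2032 is a Monday, so Sundays fall on 7, 14, 21, 28; the last is November 28.
At the standard offset (UTC+06:00), 03:45 UTC + 6h = 09:45 Noroth Standard Time standard time.
Daylight saving runs 7 March – 28 November; the standard-time date in Noroth Standard Time, March 12, 2032, is inside that window, so Noroth Standard Time is at UTC+07:00.
03:45 UTC + 7h = 10:45 Noroth Standard Time.

10:45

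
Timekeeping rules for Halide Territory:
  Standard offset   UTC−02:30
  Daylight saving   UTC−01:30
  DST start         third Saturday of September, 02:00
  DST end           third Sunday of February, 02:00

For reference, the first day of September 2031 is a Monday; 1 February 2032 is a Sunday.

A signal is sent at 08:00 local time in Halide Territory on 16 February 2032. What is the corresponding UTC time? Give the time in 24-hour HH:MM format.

10:30

1 September 2031 is a Monday, so the first Saturday is September 6 and the third is September 20.
1 February 2032 is a Sunday, so the first Sunday is February 1 and the third is February 15.
Daylight saving runs 20 September 2031 – 15 February 2032; 16 February 2032 is outside that window, so Halide Territory is on standard time at UTC−02:30.
08:00 local + 2h30m = 10:30 UTC.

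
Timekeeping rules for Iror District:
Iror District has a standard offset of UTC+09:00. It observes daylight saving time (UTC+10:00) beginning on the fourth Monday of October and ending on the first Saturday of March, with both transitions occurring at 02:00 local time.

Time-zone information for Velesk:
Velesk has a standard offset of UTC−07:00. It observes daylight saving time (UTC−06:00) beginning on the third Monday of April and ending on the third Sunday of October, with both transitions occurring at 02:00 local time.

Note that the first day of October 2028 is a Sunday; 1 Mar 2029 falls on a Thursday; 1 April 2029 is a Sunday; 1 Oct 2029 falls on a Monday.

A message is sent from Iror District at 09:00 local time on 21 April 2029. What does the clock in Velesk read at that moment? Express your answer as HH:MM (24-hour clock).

18:00

1 October 2028 is a Sunday, so the first Monday is October 2 and the fourth is October 23.
1 March 2029 is a Thursday, so the first Saturday is March 3.
21 April 2029 is outside the daylight-saving period (23 October 2028 – 3 March 2029), so Iror District is on standard time, UTC+09:00.
09:00 Iror District − 9h = 00:00 UTC.
1 April 2029 is a Sunday, so the first Monday is April 2 and the third is April 16.
1 October 2029 is a Monday, so the first Sunday is October 7 and the third is October 21.
At the standard offset (UTC−07:00), 00:00 UTC − 7h = 17:00 Velesk standard time (rolling into the previous day, 20 April 2029).
The standard-time date in Velesk, 20 April 2029, lies within the daylight-saving period (16 April – 21 October), so Velesk is on daylight time, UTC−06:00.
00:00 UTC − 6h = 18:00 Velesk (rolling into the previous day, 20 April 2029).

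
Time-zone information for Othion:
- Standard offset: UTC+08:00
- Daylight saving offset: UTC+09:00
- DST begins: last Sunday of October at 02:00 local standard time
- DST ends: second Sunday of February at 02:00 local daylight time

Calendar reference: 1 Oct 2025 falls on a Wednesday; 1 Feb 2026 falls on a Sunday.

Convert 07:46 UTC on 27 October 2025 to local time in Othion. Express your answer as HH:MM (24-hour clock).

1 October 2025 is a Wednesday, so Sundays fall on 5, 12, 19, 26; the last is October 26.
1 February 2026 is a Sunday, so the first Sunday is February 1 and the second is February 8.
At the standard offset (UTC+08:00), 07:46 UTC + 8h = 15:46 Othion standard time.
The standard-time date in Othion, 27 October 2025, falls between 26 October 2025 and 8 February 2026, so daylight saving is in effect and Othion is at UTC+09:00.
07:46 UTC + 9h = 16:46 local.

16:46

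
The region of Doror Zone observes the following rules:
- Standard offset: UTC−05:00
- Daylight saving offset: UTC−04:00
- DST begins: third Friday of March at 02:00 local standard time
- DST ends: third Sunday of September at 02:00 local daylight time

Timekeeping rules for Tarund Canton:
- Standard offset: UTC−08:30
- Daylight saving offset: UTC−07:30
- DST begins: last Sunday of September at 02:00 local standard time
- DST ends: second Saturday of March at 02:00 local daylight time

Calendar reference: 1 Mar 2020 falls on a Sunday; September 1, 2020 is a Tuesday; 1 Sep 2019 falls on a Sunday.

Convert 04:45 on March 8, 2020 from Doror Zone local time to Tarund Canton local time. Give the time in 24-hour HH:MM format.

02:15

1 March 2020 is a Sunday, so the first Friday is March 6 and the third is March 20.
1 September 2020 is a Tuesday, so the first Sunday is September 6 and the third is September 20.
March 8, 2020 is outside the daylight-saving period (20 March – 20 September), so Doror Zone is on standard time, UTC−05:00.
04:45 Doror Zone + 5h = 09:45 UTC.
1 September 2019 is a Sunday, so Sundays fall on 1, 8, 15, 22, 29; the last is September 29.
1 March 2020 is a Sunday, so the first Saturday is March 7 and the second is March 14.
At the standard offset (UTC−08:30), 09:45 UTC − 8h30m = 01:15 Tarund Canton standard time.
The standard-time date in Tarund Canton, March 8, 2020, falls between 29 September 2019 and 14 March 2020, so daylight saving is in effect and Tarund Canton is at UTC−07:30.
09:45 UTC − 7h30m = 02:15 Tarund Canton.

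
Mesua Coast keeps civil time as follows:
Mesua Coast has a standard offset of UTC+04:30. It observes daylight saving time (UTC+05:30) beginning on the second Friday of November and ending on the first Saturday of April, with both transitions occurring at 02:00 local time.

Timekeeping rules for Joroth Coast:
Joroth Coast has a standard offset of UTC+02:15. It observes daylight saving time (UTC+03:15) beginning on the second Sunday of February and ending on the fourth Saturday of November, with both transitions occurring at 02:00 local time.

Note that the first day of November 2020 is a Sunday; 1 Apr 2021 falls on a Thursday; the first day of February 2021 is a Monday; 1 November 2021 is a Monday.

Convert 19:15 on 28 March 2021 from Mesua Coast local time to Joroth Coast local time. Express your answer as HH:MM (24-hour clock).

1 November 2020 is a Sunday, so the first Friday is November 6 and the second is November 13.
1 April 2021 is a Thursday, so the first Saturday is April 3.
Daylight saving runs 13 November 2020 – 3 April 2021; 28 March 2021 is inside that window, so Mesua Coast is at UTC+05:30.
19:15 Mesua Coast − 5h30m = 13:45 UTC.
1 February 2021 is a Monday, so the first Sunday is February 7 and the second is February 14.
1 November 2021 is a Monday, so the first Saturday is November 6 and the fourth is November 27.
At the standard offset (UTC+02:15), 13:45 UTC + 2h15m = 16:00 Joroth Coast standard time.
The standard-time date in Joroth Coast, 28 March 2021, falls between 14 February and 27 November, so daylight saving is in effect and Joroth Coast is at UTC+03:15.
13:45 UTC + 3h15m = 17:00 Joroth Coast.

17:00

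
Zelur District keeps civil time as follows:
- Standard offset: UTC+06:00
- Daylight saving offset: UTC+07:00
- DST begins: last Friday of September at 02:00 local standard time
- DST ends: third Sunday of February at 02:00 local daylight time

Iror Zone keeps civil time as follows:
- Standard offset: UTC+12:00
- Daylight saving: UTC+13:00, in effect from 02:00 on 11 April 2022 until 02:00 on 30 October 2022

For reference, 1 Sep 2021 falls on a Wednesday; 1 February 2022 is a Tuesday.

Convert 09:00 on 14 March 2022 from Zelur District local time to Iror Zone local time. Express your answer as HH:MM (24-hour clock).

1 September 2021 is a Wednesday, so Fridays fall on 3, 10, 17, 24; the last is September 24.
1 February 2022 is a Tuesday, so the first Sunday is February 6 and the third is February 20.
14 March 2022 does not fall between 24 September 2021 and 20 February 2022, so daylight saving is not in effect and Zelur District is at UTC+06:00.
09:00 Zelur District − 6h = 03:00 UTC.
At the standard offset (UTC+12:00), 03:00 UTC + 12h = 15:00 Iror Zone standard time.
The standard-time date in Iror Zone, 14 March 2022, is outside the daylight-saving period (11 April – 30 October), so Iror Zone is on standard time, UTC+12:00.
03:00 UTC + 12h = 15:00 Iror Zone.

15:00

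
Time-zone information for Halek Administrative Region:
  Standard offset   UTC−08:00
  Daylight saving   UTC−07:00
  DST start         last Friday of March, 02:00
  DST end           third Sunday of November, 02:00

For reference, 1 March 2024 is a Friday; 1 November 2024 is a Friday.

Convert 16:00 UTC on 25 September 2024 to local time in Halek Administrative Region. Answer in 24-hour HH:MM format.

1 March 2024 is a Friday, so Fridays fall on 1, 8, 15, 22, 29; the last is March 29.
1 November 2024 is a Friday, so the first Sunday is November 3 and the third is November 17.
At the standard offset (UTC−08:00), 16:00 UTC − 8h = 08:00 Halek Administrative Region standard time.
The standard-time date in Halek Administrative Region, 25 September 2024, falls between 29 March and 17 November, so daylight saving is in effect and Halek Administrative Region is at UTC−07:00.
16:00 UTC − 7h = 09:00 local.

09:00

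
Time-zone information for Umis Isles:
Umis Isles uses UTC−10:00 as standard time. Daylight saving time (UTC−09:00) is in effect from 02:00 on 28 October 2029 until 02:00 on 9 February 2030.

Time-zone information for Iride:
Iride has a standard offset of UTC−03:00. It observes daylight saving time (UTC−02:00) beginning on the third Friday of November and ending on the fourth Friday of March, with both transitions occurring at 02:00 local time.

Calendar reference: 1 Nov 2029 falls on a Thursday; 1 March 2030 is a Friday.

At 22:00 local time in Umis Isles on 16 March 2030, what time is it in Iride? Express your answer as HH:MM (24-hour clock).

06:00

Daylight saving runs 28 October 2029 – 9 February 2030; 16 March 2030 is outside that window, so Umis Isles is on standard time at UTC−10:00.
22:00 Umis Isles + 10h = 08:00 UTC (rolling into the next day, 17 March 2030).
1 November 2029 is a Thursday, so the first Friday is November 2 and the third is November 16.
1 March 2030 is a Friday, so the first Friday is March 1 and the fourth is March 22.
At the standard offset (UTC−03:00), 08:00 UTC − 3h = 05:00 Iride standard time.
The standard-time date in Iride, 17 March 2030, falls between 16 November 2029 and 22 March 2030, so daylight saving is in effect and Iride is at UTC−02:00.
08:00 UTC − 2h = 06:00 Iride.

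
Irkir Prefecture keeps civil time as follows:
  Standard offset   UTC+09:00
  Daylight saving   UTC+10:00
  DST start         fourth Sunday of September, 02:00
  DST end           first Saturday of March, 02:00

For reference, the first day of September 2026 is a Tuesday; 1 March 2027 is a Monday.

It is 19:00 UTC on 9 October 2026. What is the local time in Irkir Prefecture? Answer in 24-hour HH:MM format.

05:00

1 September 2026 is a Tuesday, so the first Sunday is September 6 and the fourth is September 27.
1 March 2027 is a Monday, so the first Saturday is March 6.
At the standard offset (UTC+09:00), 19:00 UTC + 9h = 04:00 Irkir Prefecture standard time (rolling into the next day, 10 October 2026).
The standard-time date in Irkir Prefecture, 10 October 2026, lies within the daylight-saving period (27 September 2026 – 6 March 2027), so Irkir Prefecture is on daylight time, UTC+10:00.
19:00 UTC + 10h = 05:00 local (rolling into the next day, 10 October 2026).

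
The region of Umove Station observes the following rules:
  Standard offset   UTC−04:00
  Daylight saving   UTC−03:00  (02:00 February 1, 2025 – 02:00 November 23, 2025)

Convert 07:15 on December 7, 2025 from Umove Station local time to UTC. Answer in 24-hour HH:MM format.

Daylight saving runs 1 February – 23 November; December 7, 2025 is outside that window, so Umove Station is on standard time at UTC−04:00.
07:15 local + 4h = 11:15 UTC.

11:15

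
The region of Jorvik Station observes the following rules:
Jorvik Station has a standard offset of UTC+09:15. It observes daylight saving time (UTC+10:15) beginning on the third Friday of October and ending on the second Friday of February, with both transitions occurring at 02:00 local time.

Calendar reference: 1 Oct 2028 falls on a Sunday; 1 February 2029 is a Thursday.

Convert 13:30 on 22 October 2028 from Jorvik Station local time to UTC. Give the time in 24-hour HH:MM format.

03:15

1 October 2028 is a Sunday, so the first Friday is October 6 and the third is October 20.
1 February 2029 is a Thursday, so the first Friday is February 2 and the second is February 9.
Daylight saving runs 20 October 2028 – 9 February 2029; 22 October 2028 is inside that window, so Jorvik Station is at UTC+10:15.
13:30 local − 10h15m = 03:15 UTC.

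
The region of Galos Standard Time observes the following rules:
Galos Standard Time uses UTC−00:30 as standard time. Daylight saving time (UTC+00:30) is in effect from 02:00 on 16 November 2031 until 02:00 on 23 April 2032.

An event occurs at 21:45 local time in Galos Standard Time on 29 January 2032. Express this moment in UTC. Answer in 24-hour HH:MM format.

29 January 2032 lies within the daylight-saving period (16 November 2031 – 23 April 2032), so Galos Standard Time is on daylight time, UTC+00:30.
21:45 local − 0h30m = 21:15 UTC.

21:15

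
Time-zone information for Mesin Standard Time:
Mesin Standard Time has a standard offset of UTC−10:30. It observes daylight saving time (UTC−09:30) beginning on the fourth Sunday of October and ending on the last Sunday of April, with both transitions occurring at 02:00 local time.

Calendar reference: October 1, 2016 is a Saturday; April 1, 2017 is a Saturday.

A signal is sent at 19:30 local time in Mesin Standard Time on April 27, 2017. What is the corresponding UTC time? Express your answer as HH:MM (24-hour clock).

1 October 2016 is a Saturday, so the first Sunday is October 2 and the fourth is October 23.
1 April 2017 is a Saturday, so Sundays fall on 2, 9, 16, 23, 30; the last is April 30.
April 27, 2017 falls between 23 October 2016 and 30 April 2017, so daylight saving is in effect and Mesin Standard Time is at UTC−09:30.
19:30 local + 9h30m = 05:00 UTC (rolling into the next day, 28 April 2017).

05:00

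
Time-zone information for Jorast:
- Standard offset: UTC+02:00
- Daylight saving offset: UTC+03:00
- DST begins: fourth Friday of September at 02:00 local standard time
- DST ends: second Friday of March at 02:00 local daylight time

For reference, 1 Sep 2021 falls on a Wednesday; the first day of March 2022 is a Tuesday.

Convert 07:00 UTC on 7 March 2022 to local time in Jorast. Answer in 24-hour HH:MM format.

10:00

1 September 2021 is a Wednesday, so the first Friday is September 3 and the fourth is September 24.
1 March 2022 is a Tuesday, so the first Friday is March 4 and the second is March 11.
At the standard offset (UTC+02:00), 07:00 UTC + 2h = 09:00 Jorast standard time.
Daylight saving runs 24 September 2021 – 11 March 2022; the standard-time date in Jorast, 7 March 2022, is inside that window, so Jorast is at UTC+03:00.
07:00 UTC + 3h = 10:00 local.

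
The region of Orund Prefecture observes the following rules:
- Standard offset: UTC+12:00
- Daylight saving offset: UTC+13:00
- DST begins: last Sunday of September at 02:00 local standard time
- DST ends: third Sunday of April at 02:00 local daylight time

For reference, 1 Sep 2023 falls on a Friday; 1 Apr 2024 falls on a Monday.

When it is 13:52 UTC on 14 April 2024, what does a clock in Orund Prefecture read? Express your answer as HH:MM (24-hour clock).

02:52

1 September 2023 is a Friday, so Sundays fall on 3, 10, 17, 24; the last is September 24.
1 April 2024 is a Monday, so the first Sunday is April 7 and the third is April 21.
At the standard offset (UTC+12:00), 13:52 UTC + 12h = 01:52 Orund Prefecture standard time (rolling into the next day, 15 April 2024).
The standard-time date in Orund Prefecture, 15 April 2024, falls between 24 September 2023 and 21 April 2024, so daylight saving is in effect and Orund Prefecture is at UTC+13:00.
13:52 UTC + 13h = 02:52 local (rolling into the next day, 15 April 2024).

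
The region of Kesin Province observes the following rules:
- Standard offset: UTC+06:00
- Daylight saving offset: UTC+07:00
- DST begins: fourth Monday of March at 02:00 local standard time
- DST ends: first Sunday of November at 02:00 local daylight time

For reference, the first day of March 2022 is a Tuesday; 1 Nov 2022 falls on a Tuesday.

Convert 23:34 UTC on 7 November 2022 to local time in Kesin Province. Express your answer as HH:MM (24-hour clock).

1 March 2022 is a Tuesday, so the first Monday is March 7 and the fourth is March 28.
1 November 2022 is a Tuesday, so the first Sunday is November 6.
At the standard offset (UTC+06:00), 23:34 UTC + 6h = 05:34 Kesin Province standard time (rolling into the next day, 8 November 2022).
The standard-time date in Kesin Province, 8 November 2022, does not fall between 28 March and 6 November, so daylight saving is not in effect and Kesin Province is at UTC+06:00.
23:34 UTC + 6h = 05:34 local (rolling into the next day, 8 November 2022).

05:34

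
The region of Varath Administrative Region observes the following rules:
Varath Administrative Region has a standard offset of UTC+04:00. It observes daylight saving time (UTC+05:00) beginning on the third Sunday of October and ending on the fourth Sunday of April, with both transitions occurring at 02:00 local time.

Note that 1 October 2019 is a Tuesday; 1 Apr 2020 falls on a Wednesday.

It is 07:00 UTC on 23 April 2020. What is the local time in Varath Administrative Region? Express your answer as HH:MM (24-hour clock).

12:00

1 October 2019 is a Tuesday, so the first Sunday is October 6 and the third is October 20.
1 April 2020 is a Wednesday, so the first Sunday is April 5 and the fourth is April 26.
At the standard offset (UTC+04:00), 07:00 UTC + 4h = 11:00 Varath Administrative Region standard time.
The standard-time date in Varath Administrative Region, 23 April 2020, falls between 20 October 2019 and 26 April 2020, so daylight saving is in effect and Varath Administrative Region is at UTC+05:00.
07:00 UTC + 5h = 12:00 local.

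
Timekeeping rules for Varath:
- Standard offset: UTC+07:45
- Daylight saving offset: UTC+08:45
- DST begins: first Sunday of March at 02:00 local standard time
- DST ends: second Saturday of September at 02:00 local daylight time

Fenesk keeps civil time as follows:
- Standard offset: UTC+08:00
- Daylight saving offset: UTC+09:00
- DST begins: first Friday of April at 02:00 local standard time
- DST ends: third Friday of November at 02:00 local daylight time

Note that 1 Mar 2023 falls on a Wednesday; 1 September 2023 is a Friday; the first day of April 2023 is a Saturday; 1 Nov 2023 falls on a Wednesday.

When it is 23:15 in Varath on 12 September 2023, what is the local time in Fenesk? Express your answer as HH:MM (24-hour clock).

1 March 2023 is a Wednesday, so the first Sunday is March 5.
1 September 2023 is a Friday, so the first Saturday is September 2 and the second is September 9.
Daylight saving runs 5 March – 9 September; 12 September 2023 is outside that window, so Varath is on standard time at UTC+07:45.
23:15 Varath − 7h45m = 15:30 UTC.
1 April 2023 is a Saturday, so the first Friday is April 7.
1 November 2023 is a Wednesday, so the first Friday is November 3 and the third is November 17.
At the standard offset (UTC+08:00), 15:30 UTC + 8h = 23:30 Fenesk standard time.
The standard-time date in Fenesk, 12 September 2023, lies within the daylight-saving period (7 April – 17 November), so Fenesk is on daylight time, UTC+09:00.
15:30 UTC + 9h = 00:30 Fenesk (rolling into the next day, 13 September 2023).

00:30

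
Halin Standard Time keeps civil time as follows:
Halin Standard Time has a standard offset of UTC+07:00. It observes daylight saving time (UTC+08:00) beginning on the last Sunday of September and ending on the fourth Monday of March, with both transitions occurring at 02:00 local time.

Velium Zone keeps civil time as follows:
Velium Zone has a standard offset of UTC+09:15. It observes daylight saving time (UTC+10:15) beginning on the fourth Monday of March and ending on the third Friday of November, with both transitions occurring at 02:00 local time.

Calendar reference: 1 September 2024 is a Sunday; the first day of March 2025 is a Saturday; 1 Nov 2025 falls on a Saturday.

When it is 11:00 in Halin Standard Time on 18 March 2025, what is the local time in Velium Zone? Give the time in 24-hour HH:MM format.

1 September 2024 is a Sunday, so Sundays fall on 1, 8, 15, 22, 29; the last is September 29.
1 March 2025 is a Saturday, so the first Monday is March 3 and the fourth is March 24.
18 March 2025 lies within the daylight-saving period (29 September 2024 – 24 March 2025), so Halin Standard Time is on daylight time, UTC+08:00.
11:00 Halin Standard Time − 8h = 03:00 UTC.
1 March 2025 is a Saturday, so the first Monday is March 3 and the fourth is March 24.
1 November 2025 is a Saturday, so the first Friday is November 7 and the third is November 21.
At the standard offset (UTC+09:15), 03:00 UTC + 9h15m = 12:15 Velium Zone standard time.
Daylight saving runs 24 March – 21 November; the standard-time date in Velium Zone, 18 March 2025, is outside that window, so Velium Zone is on standard time at UTC+09:15.
03:00 UTC + 9h15m = 12:15 Velium Zone.

12:15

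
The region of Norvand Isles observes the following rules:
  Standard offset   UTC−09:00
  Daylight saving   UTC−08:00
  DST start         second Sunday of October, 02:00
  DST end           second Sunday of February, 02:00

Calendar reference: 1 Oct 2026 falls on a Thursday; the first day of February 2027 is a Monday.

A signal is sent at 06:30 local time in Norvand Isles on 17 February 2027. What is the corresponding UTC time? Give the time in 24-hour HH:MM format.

15:30

1 October 2026 is a Thursday, so the first Sunday is October 4 and the second is October 11.
1 February 2027 is a Monday, so the first Sunday is February 7 and the second is February 14.
Daylight saving runs 11 October 2026 – 14 February 2027; 17 February 2027 is outside that window, so Norvand Isles is on standard time at UTC−09:00.
06:30 local + 9h = 15:30 UTC.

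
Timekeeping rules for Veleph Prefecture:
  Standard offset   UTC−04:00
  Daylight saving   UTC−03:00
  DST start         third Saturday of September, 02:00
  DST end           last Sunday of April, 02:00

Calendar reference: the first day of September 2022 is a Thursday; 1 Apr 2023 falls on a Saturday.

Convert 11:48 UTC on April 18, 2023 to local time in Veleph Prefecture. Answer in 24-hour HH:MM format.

1 September 2022 is a Thursday, so the first Saturday is September 3 and the third is September 17.
1 April 2023 is a Saturday, so Sundays fall on 2, 9, 16, 23, 30; the last is April 30.
At the standard offset (UTC−04:00), 11:48 UTC − 4h = 07:48 Veleph Prefecture standard time.
The standard-time date in Veleph Prefecture, April 18, 2023, lies within the daylight-saving period (17 September 2022 – 30 April 2023), so Veleph Prefecture is on daylight time, UTC−03:00.
11:48 UTC − 3h = 08:48 local.

08:48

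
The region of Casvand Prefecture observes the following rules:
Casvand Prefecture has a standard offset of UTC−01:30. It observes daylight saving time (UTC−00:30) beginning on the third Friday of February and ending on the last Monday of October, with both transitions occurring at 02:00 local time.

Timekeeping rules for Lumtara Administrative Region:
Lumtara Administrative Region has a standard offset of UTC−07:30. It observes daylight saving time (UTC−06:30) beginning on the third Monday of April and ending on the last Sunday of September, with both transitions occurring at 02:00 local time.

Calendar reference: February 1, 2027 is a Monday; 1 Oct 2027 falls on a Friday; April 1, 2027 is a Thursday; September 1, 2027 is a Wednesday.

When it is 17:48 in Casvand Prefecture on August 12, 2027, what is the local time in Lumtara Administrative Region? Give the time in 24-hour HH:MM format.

1 February 2027 is a Monday, so the first Friday is February 5 and the third is February 19.
1 October 2027 is a Friday, so Mondays fall on 4, 11, 18, 25; the last is October 25.
August 12, 2027 falls between 19 February and 25 October, so daylight saving is in effect and Casvand Prefecture is at UTC−00:30.
17:48 Casvand Prefecture + 0h30m = 18:18 UTC.
1 April 2027 is a Thursday, so the first Monday is April 5 and the third is April 19.
1 September 2027 is a Wednesday, so Sundays fall on 5, 12, 19, 26; the last is September 26.
At the standard offset (UTC−07:30), 18:18 UTC − 7h30m = 10:48 Lumtara Administrative Region standard time.
Daylight saving runs 19 April – 26 September; the standard-time date in Lumtara Administrative Region, August 12, 2027, is inside that window, so Lumtara Administrative Region is at UTC−06:30.
18:18 UTC − 6h30m = 11:48 Lumtara Administrative Region.

11:48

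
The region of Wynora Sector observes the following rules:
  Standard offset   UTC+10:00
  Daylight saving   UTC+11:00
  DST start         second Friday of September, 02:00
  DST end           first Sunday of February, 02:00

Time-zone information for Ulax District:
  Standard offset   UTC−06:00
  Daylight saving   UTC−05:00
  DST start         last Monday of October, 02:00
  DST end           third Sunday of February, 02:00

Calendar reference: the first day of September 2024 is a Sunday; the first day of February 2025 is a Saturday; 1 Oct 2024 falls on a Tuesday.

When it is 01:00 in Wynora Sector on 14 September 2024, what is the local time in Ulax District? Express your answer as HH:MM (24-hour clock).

08:00

1 September 2024 is a Sunday, so the first Friday is September 6 and the second is September 13.
1 February 2025 is a Saturday, so the first Sunday is February 2.
14 September 2024 lies within the daylight-saving period (13 September 2024 – 2 February 2025), so Wynora Sector is on daylight time, UTC+11:00.
01:00 Wynora Sector − 11h = 14:00 UTC (rolling into the previous day, 13 September 2024).
1 October 2024 is a Tuesday, so Mondays fall on 7, 14, 21, 28; the last is October 28.
1 February 2025 is a Saturday, so the first Sunday is February 2 and the third is February 16.
At the standard offset (UTC−06:00), 14:00 UTC − 6h = 08:00 Ulax District standard time.
Daylight saving runs 28 October 2024 – 16 February 2025; the standard-time date in Ulax District, 13 September 2024, is outside that window, so Ulax District is on standard time at UTC−06:00.
14:00 UTC − 6h = 08:00 Ulax District.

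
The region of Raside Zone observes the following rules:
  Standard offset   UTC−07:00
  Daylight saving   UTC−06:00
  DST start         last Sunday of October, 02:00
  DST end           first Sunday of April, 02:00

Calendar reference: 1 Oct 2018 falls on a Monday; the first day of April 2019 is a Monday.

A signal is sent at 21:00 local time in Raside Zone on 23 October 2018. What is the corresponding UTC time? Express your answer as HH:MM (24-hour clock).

04:00

1 October 2018 is a Monday, so Sundays fall on 7, 14, 21, 28; the last is October 28.
1 April 2019 is a Monday, so the first Sunday is April 7.
Daylight saving runs 28 October 2018 – 7 April 2019; 23 October 2018 is outside that window, so Raside Zone is on standard time at UTC−07:00.
21:00 local + 7h = 04:00 UTC (rolling into the next day, 24 October 2018).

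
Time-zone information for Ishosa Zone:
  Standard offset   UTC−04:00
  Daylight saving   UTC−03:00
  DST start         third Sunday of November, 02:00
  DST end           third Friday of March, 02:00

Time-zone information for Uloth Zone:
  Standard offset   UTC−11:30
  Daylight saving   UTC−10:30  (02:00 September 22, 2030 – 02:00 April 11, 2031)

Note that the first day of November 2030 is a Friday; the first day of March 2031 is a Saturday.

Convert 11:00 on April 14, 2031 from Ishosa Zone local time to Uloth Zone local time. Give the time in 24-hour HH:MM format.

1 November 2030 is a Friday, so the first Sunday is November 3 and the third is November 17.
1 March 2031 is a Saturday, so the first Friday is March 7 and the third is March 21.
April 14, 2031 does not fall between 17 November 2030 and 21 March 2031, so daylight saving is not in effect and Ishosa Zone is at UTC−04:00.
11:00 Ishosa Zone + 4h = 15:00 UTC.
At the standard offset (UTC−11:30), 15:00 UTC − 11h30m = 03:30 Uloth Zone standard time.
Daylight saving runs 22 September 2030 – 11 April 2031; the standard-time date in Uloth Zone, April 14, 2031, is outside that window, so Uloth Zone is on standard time at UTC−11:30.
15:00 UTC − 11h30m = 03:30 Uloth Zone.

03:30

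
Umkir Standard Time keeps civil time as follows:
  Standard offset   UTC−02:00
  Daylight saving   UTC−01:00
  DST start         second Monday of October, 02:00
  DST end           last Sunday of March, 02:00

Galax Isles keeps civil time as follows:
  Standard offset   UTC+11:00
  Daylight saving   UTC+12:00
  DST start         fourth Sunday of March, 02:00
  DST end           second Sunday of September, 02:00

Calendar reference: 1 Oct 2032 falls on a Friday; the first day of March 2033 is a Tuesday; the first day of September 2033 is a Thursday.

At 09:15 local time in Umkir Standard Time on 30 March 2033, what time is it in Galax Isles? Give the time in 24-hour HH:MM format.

1 October 2032 is a Friday, so the first Monday is October 4 and the second is October 11.
1 March 2033 is a Tuesday, so Sundays fall on 6, 13, 20, 27; the last is March 27.
Daylight saving runs 11 October 2032 – 27 March 2033; 30 March 2033 is outside that window, so Umkir Standard Time is on standard time at UTC−02:00.
09:15 Umkir Standard Time + 2h = 11:15 UTC.
1 March 2033 is a Tuesday, so the first Sunday is March 6 and the fourth is March 27.
1 September 2033 is a Thursday, so the first Sunday is September 4 and the second is September 11.
At the standard offset (UTC+11:00), 11:15 UTC + 11h = 22:15 Galax Isles standard time.
Daylight saving runs 27 March – 11 September; the standard-time date in Galax Isles, 30 March 2033, is inside that window, so Galax Isles is at UTC+12:00.
11:15 UTC + 12h = 23:15 Galax Isles.

23:15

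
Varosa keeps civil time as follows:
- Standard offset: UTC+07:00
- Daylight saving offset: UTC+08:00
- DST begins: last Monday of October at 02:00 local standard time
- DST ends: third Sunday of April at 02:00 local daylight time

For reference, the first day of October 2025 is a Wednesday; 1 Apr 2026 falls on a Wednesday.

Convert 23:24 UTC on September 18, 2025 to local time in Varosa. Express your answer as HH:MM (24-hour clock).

06:24

1 October 2025 is a Wednesday, so Mondays fall on 6, 13, 20, 27; the last is October 27.
1 April 2026 is a Wednesday, so the first Sunday is April 5 and the third is April 19.
At the standard offset (UTC+07:00), 23:24 UTC + 7h = 06:24 Varosa standard time (rolling into the next day, 19 September 2025).
Daylight saving runs 27 October 2025 – 19 April 2026; the standard-time date in Varosa, September 19, 2025, is outside that window, so Varosa is on standard time at UTC+07:00.
23:24 UTC + 7h = 06:24 local (rolling into the next day, 19 September 2025).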